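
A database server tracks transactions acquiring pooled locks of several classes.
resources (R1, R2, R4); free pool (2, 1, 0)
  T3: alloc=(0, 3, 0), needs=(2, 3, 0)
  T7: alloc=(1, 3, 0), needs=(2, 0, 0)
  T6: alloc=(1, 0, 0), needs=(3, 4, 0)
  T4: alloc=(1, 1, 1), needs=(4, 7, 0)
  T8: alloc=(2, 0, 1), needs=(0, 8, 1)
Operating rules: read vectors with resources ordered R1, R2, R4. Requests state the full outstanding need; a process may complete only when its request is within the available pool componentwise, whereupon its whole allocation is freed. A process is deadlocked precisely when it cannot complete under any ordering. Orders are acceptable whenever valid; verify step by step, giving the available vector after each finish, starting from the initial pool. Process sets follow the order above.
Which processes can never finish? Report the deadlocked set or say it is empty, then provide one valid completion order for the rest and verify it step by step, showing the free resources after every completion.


No process is deadlocked.
Key observation: beginning at T7, releases accumulate fast enough that every process eventually fits.
The rest can finish in the order T7, T3, T6, T4, T8. Walking it through:
  pool = (2, 1, 0)
  T7 needs (2, 0, 0) <= (2, 1, 0) -> finishes; pool += (1, 3, 0) = (3, 4, 0)
  T3 needs (2, 3, 0) <= (3, 4, 0) -> finishes; pool += (0, 3, 0) = (3, 7, 0)
  T6 needs (3, 4, 0) <= (3, 7, 0) -> finishes; pool += (1, 0, 0) = (4, 7, 0)
  T4 needs (4, 7, 0) <= (4, 7, 0) -> finishes; pool += (1, 1, 1) = (5, 8, 1)
  T8 needs (0, 8, 1) <= (5, 8, 1) -> finishes; pool += (2, 0, 1) = (7, 8, 2)


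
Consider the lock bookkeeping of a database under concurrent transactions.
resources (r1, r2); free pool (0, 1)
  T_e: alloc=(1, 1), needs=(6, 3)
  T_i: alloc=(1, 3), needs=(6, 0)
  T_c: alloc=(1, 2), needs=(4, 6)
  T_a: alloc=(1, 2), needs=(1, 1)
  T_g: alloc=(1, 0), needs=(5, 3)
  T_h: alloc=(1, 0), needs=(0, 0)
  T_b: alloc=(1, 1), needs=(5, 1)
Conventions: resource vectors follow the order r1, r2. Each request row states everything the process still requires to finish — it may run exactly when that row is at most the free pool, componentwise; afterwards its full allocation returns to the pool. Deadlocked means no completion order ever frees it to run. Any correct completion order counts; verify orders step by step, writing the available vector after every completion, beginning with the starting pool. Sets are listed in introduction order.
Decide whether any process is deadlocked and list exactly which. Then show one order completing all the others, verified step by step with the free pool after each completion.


Deadlocked set: T_e, T_i, T_c, T_g and T_b.
Key observation: T_h, T_a can finish, but then (2, 3) is all there is, and the blocked group's r1 demands exceed it.
One completion order for the rest: T_h, T_a. Check, step by step:
  pool = (0, 1)
  T_h: need (0, 0) fits (0, 1); releases (1, 0), pool now (1, 1)
  T_a: need (1, 1) fits (1, 1); releases (1, 2), pool now (2, 3)
The stuck group stays short no matter what:
  T_e still needs (6, 3) but only (2, 3) is free — short on r1
  T_i still needs (6, 0) but only (2, 3) is free — short on r1
  T_c still needs (4, 6) but only (2, 3) is free — short on r1 and r2
  T_g still needs (5, 3) but only (2, 3) is free — short on r1
  T_b still needs (5, 1) but only (2, 3) is free — short on r1


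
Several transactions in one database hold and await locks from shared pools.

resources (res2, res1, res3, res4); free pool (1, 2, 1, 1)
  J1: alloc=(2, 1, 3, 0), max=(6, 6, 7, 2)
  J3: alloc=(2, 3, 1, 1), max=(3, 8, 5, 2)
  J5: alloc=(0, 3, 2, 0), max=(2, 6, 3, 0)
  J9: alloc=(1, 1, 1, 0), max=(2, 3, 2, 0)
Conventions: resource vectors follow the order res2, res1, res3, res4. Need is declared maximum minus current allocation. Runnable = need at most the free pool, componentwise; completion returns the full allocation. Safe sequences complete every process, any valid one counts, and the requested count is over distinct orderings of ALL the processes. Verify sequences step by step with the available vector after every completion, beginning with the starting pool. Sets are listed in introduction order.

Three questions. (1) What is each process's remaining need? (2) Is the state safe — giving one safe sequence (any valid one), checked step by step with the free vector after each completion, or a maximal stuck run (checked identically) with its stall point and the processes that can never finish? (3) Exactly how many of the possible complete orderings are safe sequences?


(1) Remaining need (order res2, res1, res3, res4):
  J1: (4, 5, 4, 2)
  J3: (1, 5, 4, 1)
  J5: (2, 3, 1, 0)
  J9: (1, 2, 1, 0)
(2) SAFE — a valid safe sequence is J9, J5, J3, J1.
Key observation: reading the order forward, J9 is the first process whose need (1, 2, 1, 0) meets the free pool (1, 2, 1, 1) exactly on a resource it requests.
Walking it through:
  pool = (1, 2, 1, 1)
  run J9 (needs (1, 2, 1, 0), free (1, 2, 1, 1)); after release of (1, 1, 1, 0) the pool is (2, 3, 2, 1)
  run J5 (needs (2, 3, 1, 0), free (2, 3, 2, 1)); after release of (0, 3, 2, 0) the pool is (2, 6, 4, 1)
  run J3 (needs (1, 5, 4, 1), free (2, 6, 4, 1)); after release of (2, 3, 1, 1) the pool is (4, 9, 5, 2)
  run J1 (needs (4, 5, 4, 2), free (4, 9, 5, 2)); after release of (2, 1, 3, 0) the pool is (6, 10, 8, 2)
(3) Precisely 1 of the possible complete orderings is a safe sequence.


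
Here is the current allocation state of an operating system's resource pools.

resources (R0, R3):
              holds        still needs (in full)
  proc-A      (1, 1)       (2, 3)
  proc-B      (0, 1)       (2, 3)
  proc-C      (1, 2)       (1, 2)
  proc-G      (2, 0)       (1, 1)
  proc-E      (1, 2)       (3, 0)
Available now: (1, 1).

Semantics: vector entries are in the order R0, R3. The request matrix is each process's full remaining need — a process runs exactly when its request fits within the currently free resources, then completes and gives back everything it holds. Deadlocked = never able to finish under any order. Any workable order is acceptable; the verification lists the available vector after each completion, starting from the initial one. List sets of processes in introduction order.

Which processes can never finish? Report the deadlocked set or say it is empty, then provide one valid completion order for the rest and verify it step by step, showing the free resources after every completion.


Nothing here is deadlocked.
Key observation: starting with proc-G, each completion frees enough for the next — no one is permanently blocked.
A valid finishing order for the others: proc-G, proc-E, proc-B, proc-A, proc-C. Step-by-step check:
  pool = (1, 1)
  proc-G needs (1, 1) <= (1, 1) -> finishes; pool += (2, 0) = (3, 1)
  proc-E needs (3, 0) <= (3, 1) -> finishes; pool += (1, 2) = (4, 3)
  proc-B needs (2, 3) <= (4, 3) -> finishes; pool += (0, 1) = (4, 4)
  proc-A needs (2, 3) <= (4, 4) -> finishes; pool += (1, 1) = (5, 5)
  proc-C needs (1, 2) <= (5, 5) -> finishes; pool += (1, 2) = (6, 7)


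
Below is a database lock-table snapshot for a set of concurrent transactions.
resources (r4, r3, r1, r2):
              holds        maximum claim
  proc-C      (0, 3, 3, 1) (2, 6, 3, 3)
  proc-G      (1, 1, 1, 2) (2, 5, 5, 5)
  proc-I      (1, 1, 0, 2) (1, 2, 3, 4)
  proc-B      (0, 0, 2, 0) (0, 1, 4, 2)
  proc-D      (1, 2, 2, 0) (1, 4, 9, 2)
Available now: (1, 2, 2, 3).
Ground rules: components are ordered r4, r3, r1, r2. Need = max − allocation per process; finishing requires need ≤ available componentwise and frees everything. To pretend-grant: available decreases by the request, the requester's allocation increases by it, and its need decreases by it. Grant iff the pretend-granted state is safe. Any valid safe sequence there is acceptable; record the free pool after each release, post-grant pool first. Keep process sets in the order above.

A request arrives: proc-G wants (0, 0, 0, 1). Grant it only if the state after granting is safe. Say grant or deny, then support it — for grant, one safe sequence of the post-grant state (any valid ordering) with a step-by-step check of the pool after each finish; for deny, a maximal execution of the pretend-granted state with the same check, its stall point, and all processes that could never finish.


GRANT: granting preserves safety; a valid post-grant sequence is proc-B, proc-I, proc-C, proc-D, proc-G.
Key observation: after the grant the pool drops to (1, 2, 2, 2), which still lets proc-B finish first and unwind the rest.
Verifying the post-grant state step by step:
  pool = (1, 2, 2, 2)
  run proc-B (needs (0, 1, 2, 2), free (1, 2, 2, 2)); after release of (0, 0, 2, 0) the pool is (1, 2, 4, 2)
  run proc-I (needs (0, 1, 3, 2), free (1, 2, 4, 2)); after release of (1, 1, 0, 2) the pool is (2, 3, 4, 4)
  run proc-C (needs (2, 3, 0, 2), free (2, 3, 4, 4)); after release of (0, 3, 3, 1) the pool is (2, 6, 7, 5)
  run proc-D (needs (0, 2, 7, 2), free (2, 6, 7, 5)); after release of (1, 2, 2, 0) the pool is (3, 8, 9, 5)
  run proc-G (needs (1, 4, 4, 2), free (3, 8, 9, 5)); after release of (1, 1, 1, 3) the pool is (4, 9, 10, 8)


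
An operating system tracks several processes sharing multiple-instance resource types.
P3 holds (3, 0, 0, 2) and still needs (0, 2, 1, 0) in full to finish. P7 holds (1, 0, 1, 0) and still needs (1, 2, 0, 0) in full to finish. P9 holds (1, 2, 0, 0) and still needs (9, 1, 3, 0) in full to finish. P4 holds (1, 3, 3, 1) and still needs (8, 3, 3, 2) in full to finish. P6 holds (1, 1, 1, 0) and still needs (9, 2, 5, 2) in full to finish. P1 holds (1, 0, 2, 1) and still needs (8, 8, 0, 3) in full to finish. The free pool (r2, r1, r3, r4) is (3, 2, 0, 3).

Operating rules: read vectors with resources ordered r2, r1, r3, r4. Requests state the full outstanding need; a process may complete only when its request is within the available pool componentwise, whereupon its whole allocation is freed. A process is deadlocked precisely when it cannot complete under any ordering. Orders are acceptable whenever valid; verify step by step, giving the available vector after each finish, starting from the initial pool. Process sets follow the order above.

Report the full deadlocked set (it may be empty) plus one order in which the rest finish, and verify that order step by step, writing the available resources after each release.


Deadlocked set: P9, P4, P6 and P1.
Key observation: even finishing P7, P3 leaves just (7, 2, 1, 5) free — too little r2 for any of the remaining processes.
The rest can finish in the order P7, P3. Verifying each step:
  pool = (3, 2, 0, 3)
  P7: need (1, 2, 0, 0) fits (3, 2, 0, 3); releases (1, 0, 1, 0), pool now (4, 2, 1, 3)
  P3: need (0, 2, 1, 0) fits (4, 2, 1, 3); releases (3, 0, 0, 2), pool now (7, 2, 1, 5)
None of the blocked processes ever fits:
  blocked: P9 wants (9, 1, 3, 0), pool (7, 2, 1, 5) — not enough r2 and r3
  blocked: P4 wants (8, 3, 3, 2), pool (7, 2, 1, 5) — not enough r2, r1 and r3
  blocked: P6 wants (9, 2, 5, 2), pool (7, 2, 1, 5) — not enough r2 and r3
  blocked: P1 wants (8, 8, 0, 3), pool (7, 2, 1, 5) — not enough r2 and r1


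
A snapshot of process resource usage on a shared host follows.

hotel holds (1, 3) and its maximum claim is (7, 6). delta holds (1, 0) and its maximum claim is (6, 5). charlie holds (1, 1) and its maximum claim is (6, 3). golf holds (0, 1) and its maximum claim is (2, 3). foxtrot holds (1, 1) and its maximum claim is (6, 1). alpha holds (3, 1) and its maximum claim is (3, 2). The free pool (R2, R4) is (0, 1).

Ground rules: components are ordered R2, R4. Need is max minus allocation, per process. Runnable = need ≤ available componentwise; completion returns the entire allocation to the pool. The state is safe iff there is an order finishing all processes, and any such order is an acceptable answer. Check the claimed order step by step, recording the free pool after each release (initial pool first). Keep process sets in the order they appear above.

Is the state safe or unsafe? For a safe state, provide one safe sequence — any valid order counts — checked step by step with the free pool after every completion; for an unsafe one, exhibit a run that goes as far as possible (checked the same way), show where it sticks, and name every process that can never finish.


The state is UNSAFE.
Key observation: after alpha, golf complete, (3, 3) is the best the pool ever gets, yet each leftover process wants more R2.
The run alpha, golf cannot be extended any further. Verifying each step:
  pool = (0, 1)
  alpha needs (0, 1) <= (0, 1) -> finishes; pool += (3, 1) = (3, 2)
  golf needs (2, 2) <= (3, 2) -> finishes; pool += (0, 1) = (3, 3)
  blocked: hotel wants (6, 3), pool (3, 3) — not enough R2
  blocked: delta wants (5, 5), pool (3, 3) — not enough R2 and R4
  blocked: charlie wants (5, 2), pool (3, 3) — not enough R2
  blocked: foxtrot wants (5, 0), pool (3, 3) — not enough R2
Permanently blocked: hotel, delta, charlie and foxtrot.


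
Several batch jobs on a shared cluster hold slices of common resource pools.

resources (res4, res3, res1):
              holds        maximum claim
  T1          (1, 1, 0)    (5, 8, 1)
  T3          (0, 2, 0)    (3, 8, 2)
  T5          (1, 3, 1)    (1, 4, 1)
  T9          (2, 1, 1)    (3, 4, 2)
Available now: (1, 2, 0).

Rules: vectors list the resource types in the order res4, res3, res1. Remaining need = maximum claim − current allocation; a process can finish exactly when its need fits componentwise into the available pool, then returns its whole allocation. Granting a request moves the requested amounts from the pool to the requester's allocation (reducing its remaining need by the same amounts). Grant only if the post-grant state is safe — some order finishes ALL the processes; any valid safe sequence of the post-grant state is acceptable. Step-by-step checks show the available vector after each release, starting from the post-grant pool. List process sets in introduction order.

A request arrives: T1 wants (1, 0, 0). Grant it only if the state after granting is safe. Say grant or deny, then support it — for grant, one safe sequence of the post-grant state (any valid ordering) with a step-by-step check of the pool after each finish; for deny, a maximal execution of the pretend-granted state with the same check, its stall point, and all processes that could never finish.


GRANT: granting preserves safety; a valid post-grant sequence is T5, T9, T3, T1.
Key observation: the transfer keeps a workable pool ((0, 2, 0)); T5 starts the safe sequence.
Verifying the post-grant state step by step:
  pool = (0, 2, 0)
  T5 needs (0, 1, 0) <= (0, 2, 0) -> finishes; pool += (1, 3, 1) = (1, 5, 1)
  T9 needs (1, 3, 1) <= (1, 5, 1) -> finishes; pool += (2, 1, 1) = (3, 6, 2)
  T3 needs (3, 6, 2) <= (3, 6, 2) -> finishes; pool += (0, 2, 0) = (3, 8, 2)
  T1 needs (3, 7, 1) <= (3, 8, 2) -> finishes; pool += (2, 1, 0) = (5, 9, 2)


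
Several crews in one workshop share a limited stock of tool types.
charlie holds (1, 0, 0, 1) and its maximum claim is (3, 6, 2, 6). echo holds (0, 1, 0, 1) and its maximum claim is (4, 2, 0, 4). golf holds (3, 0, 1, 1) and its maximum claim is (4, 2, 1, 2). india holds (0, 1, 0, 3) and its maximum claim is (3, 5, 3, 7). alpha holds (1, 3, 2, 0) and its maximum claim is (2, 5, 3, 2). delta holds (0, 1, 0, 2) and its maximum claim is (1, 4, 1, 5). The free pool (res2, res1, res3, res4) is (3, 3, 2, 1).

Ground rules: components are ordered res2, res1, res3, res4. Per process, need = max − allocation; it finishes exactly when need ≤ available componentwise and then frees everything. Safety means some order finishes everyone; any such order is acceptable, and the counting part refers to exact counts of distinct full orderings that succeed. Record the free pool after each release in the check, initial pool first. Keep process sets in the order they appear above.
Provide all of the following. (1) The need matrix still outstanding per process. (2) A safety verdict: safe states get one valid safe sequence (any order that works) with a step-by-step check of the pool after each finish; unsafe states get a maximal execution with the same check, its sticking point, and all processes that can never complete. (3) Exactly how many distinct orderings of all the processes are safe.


(1) Need matrix, components ordered res2, res1, res3, res4:
  charlie: (2, 6, 2, 5)
  echo: (4, 1, 0, 3)
  golf: (1, 2, 0, 1)
  india: (3, 4, 3, 4)
  alpha: (1, 2, 1, 2)
  delta: (1, 3, 1, 3)
(2) The state is UNSAFE.
Key observation: the pool after golf, alpha is (7, 6, 5, 2); every surviving request exceeds it in res4, so progress ends there.
The run golf, alpha cannot be extended any further. Walking it through:
  pool = (3, 3, 2, 1)
  run golf (needs (1, 2, 0, 1), free (3, 3, 2, 1)); after release of (3, 0, 1, 1) the pool is (6, 3, 3, 2)
  run alpha (needs (1, 2, 1, 2), free (6, 3, 3, 2)); after release of (1, 3, 2, 0) the pool is (7, 6, 5, 2)
  blocked: charlie wants (2, 6, 2, 5), pool (7, 6, 5, 2) — not enough res4
  blocked: echo wants (4, 1, 0, 3), pool (7, 6, 5, 2) — not enough res4
  blocked: india wants (3, 4, 3, 4), pool (7, 6, 5, 2) — not enough res4
  blocked: delta wants (1, 3, 1, 3), pool (7, 6, 5, 2) — not enough res4
Never able to finish: charlie, echo, india and delta.
(3) The exact count: 0 of the possible complete orderings are safe sequences.


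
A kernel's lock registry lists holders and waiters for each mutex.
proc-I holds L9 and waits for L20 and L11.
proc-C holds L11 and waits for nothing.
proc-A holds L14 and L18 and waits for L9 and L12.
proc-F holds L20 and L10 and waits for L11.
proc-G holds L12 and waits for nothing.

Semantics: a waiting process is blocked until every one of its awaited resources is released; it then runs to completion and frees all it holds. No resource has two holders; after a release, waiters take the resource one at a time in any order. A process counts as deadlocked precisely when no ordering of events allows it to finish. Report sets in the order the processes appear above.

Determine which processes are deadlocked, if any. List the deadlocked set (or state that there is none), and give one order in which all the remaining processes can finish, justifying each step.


No process is deadlocked.
Key observation: there is no circular wait here — follow any chain and it reaches a process that is free to run now.
One completion order for the rest: proc-C, proc-F, proc-G, proc-I, proc-A.
Step-by-step check:
  proc-C waits on nothing -> runs at once and releases L11
  run proc-F (all its waits — L11 — are resolved); releases L20 and L10
  proc-G waits on nothing -> runs at once and releases L12
  run proc-I (all its waits — L20 and L11 — are resolved); releases L9
  run proc-A (all its waits — L9 and L12 — are resolved); releases L14 and L18


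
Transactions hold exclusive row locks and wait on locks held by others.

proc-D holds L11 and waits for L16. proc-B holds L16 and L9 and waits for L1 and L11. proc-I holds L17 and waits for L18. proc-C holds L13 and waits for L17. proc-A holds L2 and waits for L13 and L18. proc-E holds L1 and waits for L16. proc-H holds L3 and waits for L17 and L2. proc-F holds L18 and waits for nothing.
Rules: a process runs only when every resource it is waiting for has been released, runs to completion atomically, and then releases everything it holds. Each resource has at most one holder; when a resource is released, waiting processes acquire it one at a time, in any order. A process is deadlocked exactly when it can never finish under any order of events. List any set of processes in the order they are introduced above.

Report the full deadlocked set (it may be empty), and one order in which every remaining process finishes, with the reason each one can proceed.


The deadlocked set is proc-D, proc-B and proc-E.
Key observation: the waits loop around proc-D -> proc-B -> proc-D with no way out; proc-E is caught in further circular waits.
The rest can finish in the order proc-F, proc-I, proc-C, proc-A, proc-H.
Step-by-step check:
  run proc-F (it waits on nothing); releases L18
  proc-I waits on L18 — all released -> runs and releases L17
  proc-C waits on L17 — all released -> runs and releases L13
  proc-A waits on L13 and L18 — all released -> runs and releases L2
  proc-H waits on L17 and L2 — all released -> runs and releases L3


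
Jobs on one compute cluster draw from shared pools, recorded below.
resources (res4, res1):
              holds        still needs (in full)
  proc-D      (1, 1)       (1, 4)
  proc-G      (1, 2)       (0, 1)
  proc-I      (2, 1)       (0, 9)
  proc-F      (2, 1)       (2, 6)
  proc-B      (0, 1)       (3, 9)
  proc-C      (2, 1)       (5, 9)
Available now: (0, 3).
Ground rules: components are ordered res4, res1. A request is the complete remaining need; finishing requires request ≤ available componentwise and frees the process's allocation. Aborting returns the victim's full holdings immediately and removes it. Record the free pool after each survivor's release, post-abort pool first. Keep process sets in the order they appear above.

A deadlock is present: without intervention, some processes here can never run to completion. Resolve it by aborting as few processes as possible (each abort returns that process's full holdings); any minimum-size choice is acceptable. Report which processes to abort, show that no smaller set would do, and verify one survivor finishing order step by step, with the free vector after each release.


Minimum abort set: proc-I and proc-B.
Key observation: proc-C was stuck for good until proc-I and proc-B gave back (2, 2); in the order shown it finishes at step 4.
Minimality, checking each single-abort alternative: proc-D alone leaves proc-I blocked (short on res1); proc-G alone leaves proc-I blocked (short on res1); proc-I alone leaves proc-B blocked (short on res1); proc-F alone leaves proc-I blocked (short on res1); proc-B alone leaves proc-I blocked (short on res1); proc-C alone leaves proc-I blocked (short on res1).
The survivors complete as proc-G, proc-D, proc-F, proc-C. Verifying each step (starting from the post-abort pool):
  pool = (2, 5)
  proc-G needs (0, 1) <= (2, 5) -> finishes; pool += (1, 2) = (3, 7)
  proc-D needs (1, 4) <= (3, 7) -> finishes; pool += (1, 1) = (4, 8)
  proc-F needs (2, 6) <= (4, 8) -> finishes; pool += (2, 1) = (6, 9)
  proc-C needs (5, 9) <= (6, 9) -> finishes; pool += (2, 1) = (8, 10)


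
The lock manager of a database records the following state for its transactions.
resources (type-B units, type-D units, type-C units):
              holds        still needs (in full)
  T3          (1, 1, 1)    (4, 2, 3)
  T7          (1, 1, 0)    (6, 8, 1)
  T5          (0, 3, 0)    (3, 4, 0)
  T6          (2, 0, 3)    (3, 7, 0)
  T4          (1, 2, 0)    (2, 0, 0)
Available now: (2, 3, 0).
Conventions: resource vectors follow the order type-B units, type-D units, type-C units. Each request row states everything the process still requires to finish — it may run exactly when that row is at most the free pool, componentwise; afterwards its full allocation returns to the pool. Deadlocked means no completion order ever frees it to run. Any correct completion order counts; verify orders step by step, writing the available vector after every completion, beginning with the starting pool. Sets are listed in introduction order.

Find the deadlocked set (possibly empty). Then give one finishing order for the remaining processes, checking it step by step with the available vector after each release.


No process is deadlocked.
Key observation: the pool covers T4 at once, and every later process fits after earlier releases.
One completion order for the rest: T4, T5, T6, T3, T7. Walking it through:
  pool = (2, 3, 0)
  run T4 (needs (2, 0, 0), free (2, 3, 0)); after release of (1, 2, 0) the pool is (3, 5, 0)
  run T5 (needs (3, 4, 0), free (3, 5, 0)); after release of (0, 3, 0) the pool is (3, 8, 0)
  run T6 (needs (3, 7, 0), free (3, 8, 0)); after release of (2, 0, 3) the pool is (5, 8, 3)
  run T3 (needs (4, 2, 3), free (5, 8, 3)); after release of (1, 1, 1) the pool is (6, 9, 4)
  run T7 (needs (6, 8, 1), free (6, 9, 4)); after release of (1, 1, 0) the pool is (7, 10, 4)


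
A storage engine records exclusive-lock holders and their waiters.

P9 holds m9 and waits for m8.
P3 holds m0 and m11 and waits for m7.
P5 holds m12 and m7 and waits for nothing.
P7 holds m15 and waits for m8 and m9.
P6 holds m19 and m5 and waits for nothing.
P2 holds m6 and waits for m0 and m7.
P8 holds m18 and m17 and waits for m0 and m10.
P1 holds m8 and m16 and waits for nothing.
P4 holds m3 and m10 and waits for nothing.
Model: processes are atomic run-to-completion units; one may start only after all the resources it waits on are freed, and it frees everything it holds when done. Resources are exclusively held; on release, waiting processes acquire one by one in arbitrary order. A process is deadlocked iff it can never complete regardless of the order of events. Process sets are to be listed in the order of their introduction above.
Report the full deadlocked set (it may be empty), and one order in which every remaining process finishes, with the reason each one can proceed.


The deadlocked set is empty.
Key observation: the wait relation is loop-free; peeling off processes with no waits unwinds the whole state.
A valid finishing order for the others: P5, P1, P4, P6, P9, P7, P3, P2, P8.
Step-by-step check:
  run P5 (it waits on nothing); releases m12 and m7
  run P1 (it waits on nothing); releases m8 and m16
  run P4 (it waits on nothing); releases m3 and m10
  run P6 (it waits on nothing); releases m19 and m5
  P9: everything it awaited (m8) is free; runs, freeing m9
  P7: everything it awaited (m8 and m9) is free; runs, freeing m15
  P3: everything it awaited (m7) is free; runs, freeing m0 and m11
  P2: everything it awaited (m0 and m7) is free; runs, freeing m6
  P8: everything it awaited (m0 and m10) is free; runs, freeing m18 and m17


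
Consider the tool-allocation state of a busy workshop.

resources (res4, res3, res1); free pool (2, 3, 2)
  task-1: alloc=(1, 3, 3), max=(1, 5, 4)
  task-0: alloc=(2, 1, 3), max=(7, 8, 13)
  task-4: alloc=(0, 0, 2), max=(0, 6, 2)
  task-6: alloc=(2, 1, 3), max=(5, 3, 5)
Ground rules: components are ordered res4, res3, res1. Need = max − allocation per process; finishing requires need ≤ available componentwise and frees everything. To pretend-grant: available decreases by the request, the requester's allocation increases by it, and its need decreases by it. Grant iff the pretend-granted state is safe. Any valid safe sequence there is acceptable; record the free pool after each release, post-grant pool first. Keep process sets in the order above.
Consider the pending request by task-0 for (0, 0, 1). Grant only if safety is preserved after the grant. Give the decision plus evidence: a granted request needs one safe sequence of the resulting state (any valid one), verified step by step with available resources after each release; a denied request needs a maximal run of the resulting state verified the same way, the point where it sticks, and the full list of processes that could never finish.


GRANT — the state after the grant stays safe, e.g. via task-1, task-6, task-4, task-0.
Key observation: granting shrinks the pool to (2, 3, 1), yet task-1 still fits and the chain goes through.
Verifying the post-grant state step by step:
  pool = (2, 3, 1)
  task-1 needs (0, 2, 1) <= (2, 3, 1) -> finishes; pool += (1, 3, 3) = (3, 6, 4)
  task-6 needs (3, 2, 2) <= (3, 6, 4) -> finishes; pool += (2, 1, 3) = (5, 7, 7)
  task-4 needs (0, 6, 0) <= (5, 7, 7) -> finishes; pool += (0, 0, 2) = (5, 7, 9)
  task-0 needs (5, 7, 9) <= (5, 7, 9) -> finishes; pool += (2, 1, 4) = (7, 8, 13)


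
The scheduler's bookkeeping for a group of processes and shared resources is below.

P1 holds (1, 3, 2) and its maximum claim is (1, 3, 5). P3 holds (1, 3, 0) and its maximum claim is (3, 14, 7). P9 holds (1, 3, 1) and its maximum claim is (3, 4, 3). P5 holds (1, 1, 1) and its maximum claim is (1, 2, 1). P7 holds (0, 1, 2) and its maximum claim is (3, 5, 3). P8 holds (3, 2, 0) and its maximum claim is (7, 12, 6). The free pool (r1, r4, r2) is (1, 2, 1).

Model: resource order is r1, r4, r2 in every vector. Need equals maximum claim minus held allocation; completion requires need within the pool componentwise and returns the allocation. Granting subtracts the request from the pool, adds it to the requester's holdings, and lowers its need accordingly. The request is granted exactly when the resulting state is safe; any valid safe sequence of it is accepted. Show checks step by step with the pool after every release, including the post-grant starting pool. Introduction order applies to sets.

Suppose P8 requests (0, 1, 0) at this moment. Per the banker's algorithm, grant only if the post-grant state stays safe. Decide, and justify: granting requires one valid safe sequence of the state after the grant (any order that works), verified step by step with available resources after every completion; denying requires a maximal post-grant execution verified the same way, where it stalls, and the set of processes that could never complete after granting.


GRANT: granting preserves safety; a valid post-grant sequence is P5, P9, P7, P1, P8, P3.
Key observation: the grant leaves (1, 1, 1) free — enough for P5, whose release restarts the cascade.
Verifying the post-grant state step by step:
  pool = (1, 1, 1)
  P5: need (0, 1, 0) fits (1, 1, 1); releases (1, 1, 1), pool now (2, 2, 2)
  P9: need (2, 1, 2) fits (2, 2, 2); releases (1, 3, 1), pool now (3, 5, 3)
  P7: need (3, 4, 1) fits (3, 5, 3); releases (0, 1, 2), pool now (3, 6, 5)
  P1: need (0, 0, 3) fits (3, 6, 5); releases (1, 3, 2), pool now (4, 9, 7)
  P8: need (4, 9, 6) fits (4, 9, 7); releases (3, 3, 0), pool now (7, 12, 7)
  P3: need (2, 11, 7) fits (7, 12, 7); releases (1, 3, 0), pool now (8, 15, 7)


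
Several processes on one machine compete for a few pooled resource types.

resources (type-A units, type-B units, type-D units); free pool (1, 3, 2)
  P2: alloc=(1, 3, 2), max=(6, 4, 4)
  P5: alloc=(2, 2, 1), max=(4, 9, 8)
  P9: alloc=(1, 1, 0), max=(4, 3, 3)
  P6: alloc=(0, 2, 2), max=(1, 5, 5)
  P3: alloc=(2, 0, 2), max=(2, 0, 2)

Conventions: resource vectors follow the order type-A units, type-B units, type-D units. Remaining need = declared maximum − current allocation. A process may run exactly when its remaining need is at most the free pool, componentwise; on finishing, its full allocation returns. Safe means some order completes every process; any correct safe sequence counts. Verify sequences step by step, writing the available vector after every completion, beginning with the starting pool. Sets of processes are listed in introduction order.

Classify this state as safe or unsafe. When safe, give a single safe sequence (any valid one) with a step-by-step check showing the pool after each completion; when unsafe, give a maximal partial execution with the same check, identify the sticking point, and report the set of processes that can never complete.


UNSAFE.
Key observation: after P3, P6, P9 the pool peaks at (4, 6, 6), and each blocked process is short somewhere: P2 on type-A units; P5 on type-B units, type-D units.
Going as far as possible: P3, P6, P9; after that, nothing fits. Verifying each step:
  pool = (1, 3, 2)
  run P3 (needs (0, 0, 0), free (1, 3, 2)); after release of (2, 0, 2) the pool is (3, 3, 4)
  run P6 (needs (1, 3, 3), free (3, 3, 4)); after release of (0, 2, 2) the pool is (3, 5, 6)
  run P9 (needs (3, 2, 3), free (3, 5, 6)); after release of (1, 1, 0) the pool is (4, 6, 6)
  P2 cannot run: need (5, 1, 2) vs free (4, 6, 6) (insufficient type-A units)
  P5 cannot run: need (2, 7, 7) vs free (4, 6, 6) (insufficient type-B units and type-D units)
Processes that can never finish: P2 and P5.


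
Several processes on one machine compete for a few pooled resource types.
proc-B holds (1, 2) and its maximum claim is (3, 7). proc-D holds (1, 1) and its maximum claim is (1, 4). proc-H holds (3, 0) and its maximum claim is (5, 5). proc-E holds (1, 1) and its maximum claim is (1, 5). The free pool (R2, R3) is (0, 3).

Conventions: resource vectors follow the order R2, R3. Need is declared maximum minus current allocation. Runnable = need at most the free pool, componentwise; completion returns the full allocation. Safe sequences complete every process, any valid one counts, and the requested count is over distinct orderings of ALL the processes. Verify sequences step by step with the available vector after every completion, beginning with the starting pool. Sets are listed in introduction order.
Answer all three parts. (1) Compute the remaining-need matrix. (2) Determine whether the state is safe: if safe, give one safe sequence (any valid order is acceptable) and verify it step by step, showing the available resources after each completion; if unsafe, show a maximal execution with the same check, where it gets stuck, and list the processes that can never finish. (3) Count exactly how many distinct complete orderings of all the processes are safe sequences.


(1) Remaining need (order R2, R3):
  proc-B: (2, 5)
  proc-D: (0, 3)
  proc-H: (2, 5)
  proc-E: (0, 4)
(2) SAFE — a valid safe sequence is proc-D, proc-E, proc-B, proc-H.
Key observation: the first exact fit in this order is proc-D — it needs (0, 3) with (0, 3) free, meeting a requested resource to the last unit.
Check, step by step:
  pool = (0, 3)
  proc-D needs (0, 3) <= (0, 3) -> finishes; pool += (1, 1) = (1, 4)
  proc-E needs (0, 4) <= (1, 4) -> finishes; pool += (1, 1) = (2, 5)
  proc-B needs (2, 5) <= (2, 5) -> finishes; pool += (1, 2) = (3, 7)
  proc-H needs (2, 5) <= (3, 7) -> finishes; pool += (3, 0) = (6, 7)
(3) The exact count: 2 of the possible complete orderings are safe sequences.


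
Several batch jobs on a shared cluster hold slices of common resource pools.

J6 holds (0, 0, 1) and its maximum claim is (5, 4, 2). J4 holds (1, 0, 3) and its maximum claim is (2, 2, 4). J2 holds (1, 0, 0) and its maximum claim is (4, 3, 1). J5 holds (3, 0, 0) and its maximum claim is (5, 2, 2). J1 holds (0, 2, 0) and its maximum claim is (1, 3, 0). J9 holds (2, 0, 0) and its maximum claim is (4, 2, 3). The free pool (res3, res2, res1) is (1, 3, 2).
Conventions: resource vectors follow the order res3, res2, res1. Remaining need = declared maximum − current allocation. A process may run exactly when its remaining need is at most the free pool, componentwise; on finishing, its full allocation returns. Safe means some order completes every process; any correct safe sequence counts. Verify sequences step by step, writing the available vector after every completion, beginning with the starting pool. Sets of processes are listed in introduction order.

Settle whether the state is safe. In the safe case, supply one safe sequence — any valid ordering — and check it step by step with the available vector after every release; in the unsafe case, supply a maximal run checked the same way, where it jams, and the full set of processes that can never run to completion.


SAFE, for example via the order J1, J4, J9, J2, J5, J6.
Key observation: the order's first zero-slack moment is J1 ((1, 1, 0) needed, (1, 3, 2) free — a requested resource with nothing to spare).
Walking it through:
  pool = (1, 3, 2)
  J1: need (1, 1, 0) fits (1, 3, 2); releases (0, 2, 0), pool now (1, 5, 2)
  J4: need (1, 2, 1) fits (1, 5, 2); releases (1, 0, 3), pool now (2, 5, 5)
  J9: need (2, 2, 3) fits (2, 5, 5); releases (2, 0, 0), pool now (4, 5, 5)
  J2: need (3, 3, 1) fits (4, 5, 5); releases (1, 0, 0), pool now (5, 5, 5)
  J5: need (2, 2, 2) fits (5, 5, 5); releases (3, 0, 0), pool now (8, 5, 5)
  J6: need (5, 4, 1) fits (8, 5, 5); releases (0, 0, 1), pool now (8, 5, 6)


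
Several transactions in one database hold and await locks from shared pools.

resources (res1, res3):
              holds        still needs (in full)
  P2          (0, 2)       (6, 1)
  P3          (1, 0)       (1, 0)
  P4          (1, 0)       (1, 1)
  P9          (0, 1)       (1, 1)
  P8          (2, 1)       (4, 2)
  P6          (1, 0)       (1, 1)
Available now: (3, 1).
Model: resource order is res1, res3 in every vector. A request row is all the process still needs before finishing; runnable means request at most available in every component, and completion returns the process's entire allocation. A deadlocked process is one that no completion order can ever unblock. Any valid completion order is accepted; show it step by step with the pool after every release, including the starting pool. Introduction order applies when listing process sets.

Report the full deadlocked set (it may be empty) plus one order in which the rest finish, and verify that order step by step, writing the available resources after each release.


The deadlocked set is empty.
Key observation: there is always a runnable process — P4 first — so the state unwinds completely.
One completion order for the rest: P4, P6, P3, P2, P8, P9. Walking it through:
  pool = (3, 1)
  run P4 (needs (1, 1), free (3, 1)); after release of (1, 0) the pool is (4, 1)
  run P6 (needs (1, 1), free (4, 1)); after release of (1, 0) the pool is (5, 1)
  run P3 (needs (1, 0), free (5, 1)); after release of (1, 0) the pool is (6, 1)
  run P2 (needs (6, 1), free (6, 1)); after release of (0, 2) the pool is (6, 3)
  run P8 (needs (4, 2), free (6, 3)); after release of (2, 1) the pool is (8, 4)
  run P9 (needs (1, 1), free (8, 4)); after release of (0, 1) the pool is (8, 5)


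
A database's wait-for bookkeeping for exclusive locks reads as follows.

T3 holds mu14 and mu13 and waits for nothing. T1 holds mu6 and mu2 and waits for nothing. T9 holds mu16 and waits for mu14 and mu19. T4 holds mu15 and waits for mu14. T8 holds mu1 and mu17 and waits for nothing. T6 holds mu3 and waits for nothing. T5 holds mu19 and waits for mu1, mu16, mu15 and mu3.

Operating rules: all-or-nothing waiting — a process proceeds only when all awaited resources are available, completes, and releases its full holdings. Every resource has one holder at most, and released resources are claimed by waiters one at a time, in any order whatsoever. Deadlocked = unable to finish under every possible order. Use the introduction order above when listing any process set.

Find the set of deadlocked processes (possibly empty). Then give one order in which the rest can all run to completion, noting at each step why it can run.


Deadlocked set: T9 and T5.
Key observation: the wait chain closes on itself along T9 -> T5 -> T9; no other process is dragged down with it.
A valid finishing order for the others: T8, T1, T6, T3, T4.
Verifying each step:
  T8: no waits; runs immediately, freeing mu1 and mu17
  T1: no waits; runs immediately, freeing mu6 and mu2
  T6: no waits; runs immediately, freeing mu3
  T3: no waits; runs immediately, freeing mu14 and mu13
  T4: everything it awaited (mu14) is free; runs, freeing mu15


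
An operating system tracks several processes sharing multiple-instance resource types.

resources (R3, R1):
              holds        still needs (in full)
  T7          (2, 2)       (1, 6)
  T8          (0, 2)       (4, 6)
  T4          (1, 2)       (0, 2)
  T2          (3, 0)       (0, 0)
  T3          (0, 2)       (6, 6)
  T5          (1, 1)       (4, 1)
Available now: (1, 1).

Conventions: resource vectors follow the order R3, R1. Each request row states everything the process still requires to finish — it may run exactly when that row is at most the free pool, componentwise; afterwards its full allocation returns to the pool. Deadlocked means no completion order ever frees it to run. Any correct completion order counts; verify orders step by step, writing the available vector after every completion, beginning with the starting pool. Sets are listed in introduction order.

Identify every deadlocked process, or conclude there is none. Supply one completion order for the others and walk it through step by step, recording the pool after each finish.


The deadlocked set is T7, T8 and T3.
Key observation: the pool after T2, T5, T4 is (6, 4); every surviving request exceeds it in R1, so progress ends there.
The rest can finish in the order T2, T5, T4. Verifying each step:
  pool = (1, 1)
  T2: need (0, 0) fits (1, 1); releases (3, 0), pool now (4, 1)
  T5: need (4, 1) fits (4, 1); releases (1, 1), pool now (5, 2)
  T4: need (0, 2) fits (5, 2); releases (1, 2), pool now (6, 4)
None of the blocked processes ever fits:
  T7 cannot run: need (1, 6) vs free (6, 4) (insufficient R1)
  T8 cannot run: need (4, 6) vs free (6, 4) (insufficient R1)
  T3 cannot run: need (6, 6) vs free (6, 4) (insufficient R1)
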